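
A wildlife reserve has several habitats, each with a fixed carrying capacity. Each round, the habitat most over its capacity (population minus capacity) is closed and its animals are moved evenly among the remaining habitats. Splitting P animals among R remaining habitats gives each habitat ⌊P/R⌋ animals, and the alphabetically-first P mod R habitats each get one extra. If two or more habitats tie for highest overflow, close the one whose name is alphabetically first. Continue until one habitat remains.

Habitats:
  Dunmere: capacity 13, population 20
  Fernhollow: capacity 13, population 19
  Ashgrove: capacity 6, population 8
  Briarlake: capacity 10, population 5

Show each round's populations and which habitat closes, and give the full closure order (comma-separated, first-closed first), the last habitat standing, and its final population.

Round 1: Ashgrove=8 Briarlake=5 Dunmere=20 Fernhollow=19 → close Dunmere (overflow 7)
  20÷3 = 6 each, +1 to first 2
Round 2: Ashgrove=15 Briarlake=12 Fernhollow=25 → close Fernhollow (overflow 12)
  25÷2 = 12 each, +1 to first 1
Round 3: Ashgrove=28 Briarlake=24 → close Ashgrove (overflow 22)
  28÷1 = 28 each, +1 to first 0

Closure order: Dunmere, Fernhollow, Ashgrove
Last habitat: Briarlake with 52 animals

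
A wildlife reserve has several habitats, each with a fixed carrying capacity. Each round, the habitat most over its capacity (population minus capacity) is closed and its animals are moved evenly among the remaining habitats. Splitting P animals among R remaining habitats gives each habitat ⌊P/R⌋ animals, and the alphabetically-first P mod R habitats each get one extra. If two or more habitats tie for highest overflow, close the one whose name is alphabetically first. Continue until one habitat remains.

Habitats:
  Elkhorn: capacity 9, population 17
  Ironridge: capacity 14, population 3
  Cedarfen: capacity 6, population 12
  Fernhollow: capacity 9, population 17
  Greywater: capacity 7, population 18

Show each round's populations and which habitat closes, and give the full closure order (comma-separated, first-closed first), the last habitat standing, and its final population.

Round 1: Cedarfen=12 Elkhorn=17 Fernhollow=17 Greywater=18 Ironridge=3 → close Greywater (overflow 11)
  18÷4 = 4 each, +1 to first 2
Round 2: Cedarfen=17 Elkhorn=22 Fernhollow=21 Ironridge=7 → close Elkhorn (overflow 13)
  22÷3 = 7 each, +1 to first 1
Round 3: Cedarfen=25 Fernhollow=28 Ironridge=14 → close Cedarfen (overflow 19)
  25÷2 = 12 each, +1 to first 1
Round 4: Fernhollow=41 Ironridge=26 → close Fernhollow (overflow 32)
  41÷1 = 41 each, +1 to first 0

Closure order: Greywater, Elkhorn, Cedarfen, Fernhollow
Last habitat: Ironridge with 67 animals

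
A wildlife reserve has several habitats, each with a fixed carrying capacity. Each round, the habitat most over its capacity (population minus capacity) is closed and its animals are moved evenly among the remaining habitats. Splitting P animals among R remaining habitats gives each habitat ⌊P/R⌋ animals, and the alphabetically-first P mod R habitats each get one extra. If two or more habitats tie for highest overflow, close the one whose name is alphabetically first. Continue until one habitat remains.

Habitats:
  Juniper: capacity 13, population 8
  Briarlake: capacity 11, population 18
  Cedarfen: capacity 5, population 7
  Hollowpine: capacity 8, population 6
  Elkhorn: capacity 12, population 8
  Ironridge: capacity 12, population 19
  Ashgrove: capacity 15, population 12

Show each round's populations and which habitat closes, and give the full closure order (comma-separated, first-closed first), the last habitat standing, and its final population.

Round 1: Ashgrove=12 Briarlake=18 Cedarfen=7 Elkhorn=8 Hollowpine=6 Ironridge=19 Juniper=8 → close Briarlake (overflow 7)
  18÷6 = 3 each, +1 to first 0
Round 2: Ashgrove=15 Cedarfen=10 Elkhorn=11 Hollowpine=9 Ironridge=22 Juniper=11 → close Ironridge (overflow 10)
  22÷5 = 4 each, +1 to first 2
Round 3: Ashgrove=20 Cedarfen=15 Elkhorn=15 Hollowpine=13 Juniper=15 → close Cedarfen (overflow 10)
  15÷4 = 3 each, +1 to first 3
Round 4: Ashgrove=24 Elkhorn=19 Hollowpine=17 Juniper=18 → close Ashgrove (overflow 9)
  24÷3 = 8 each, +1 to first 0
Round 5: Elkhorn=27 Hollowpine=25 Juniper=26 → close Hollowpine (overflow 17)
  25÷2 = 12 each, +1 to first 1
Round 6: Elkhorn=40 Juniper=38 → close Elkhorn (overflow 28)
  40÷1 = 40 each, +1 to first 0

Closure order: Briarlake, Ironridge, Cedarfen, Ashgrove, Hollowpine, Elkhorn
Last habitat: Juniper with 78 animals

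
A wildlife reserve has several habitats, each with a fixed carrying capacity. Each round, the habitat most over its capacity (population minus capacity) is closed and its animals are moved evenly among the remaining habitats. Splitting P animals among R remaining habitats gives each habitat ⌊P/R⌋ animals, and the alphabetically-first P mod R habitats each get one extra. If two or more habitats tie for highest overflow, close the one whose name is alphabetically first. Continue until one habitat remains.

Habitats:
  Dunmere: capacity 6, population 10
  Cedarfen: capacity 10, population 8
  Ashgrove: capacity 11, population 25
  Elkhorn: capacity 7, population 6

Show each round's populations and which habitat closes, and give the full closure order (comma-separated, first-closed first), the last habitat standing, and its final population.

Closure order: Ashgrove, Dunmere, Cedarfen
Last habitat: Elkhorn with 49 animals

Round 1: Ashgrove=25 Cedarfen=8 Dunmere=10 Elkhorn=6 → close Ashgrove (overflow 14)
  25÷3 = 8 each, +1 to first 1
Round 2: Cedarfen=17 Dunmere=18 Elkhorn=14 → close Dunmere (overflow 12)
  18÷2 = 9 each, +1 to first 0
Round 3: Cedarfen=26 Elkhorn=23 → close Cedarfen (overflow 16)
  26÷1 = 26 each, +1 to first 0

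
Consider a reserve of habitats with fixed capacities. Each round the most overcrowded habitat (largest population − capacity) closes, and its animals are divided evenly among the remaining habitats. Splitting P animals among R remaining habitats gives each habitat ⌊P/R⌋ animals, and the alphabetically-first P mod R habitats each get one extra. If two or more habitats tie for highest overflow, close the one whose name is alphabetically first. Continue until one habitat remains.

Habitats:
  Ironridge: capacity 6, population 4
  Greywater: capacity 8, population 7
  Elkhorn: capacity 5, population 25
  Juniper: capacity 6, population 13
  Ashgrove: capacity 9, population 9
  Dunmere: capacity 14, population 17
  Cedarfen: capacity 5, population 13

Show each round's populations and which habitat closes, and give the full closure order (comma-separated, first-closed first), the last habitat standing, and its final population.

Closure order: Elkhorn, Cedarfen, Juniper, Dunmere, Ashgrove, Greywater
Last habitat: Ironridge with 88 animals

Round 1: Ashgrove=9 Cedarfen=13 Dunmere=17 Elkhorn=25 Greywater=7 Ironridge=4 Juniper=13 → close Elkhorn (overflow 20)
  25÷6 = 4 each, +1 to first 1
Round 2: Ashgrove=14 Cedarfen=17 Dunmere=21 Greywater=11 Ironridge=8 Juniper=17 → close Cedarfen (overflow 12)
  17÷5 = 3 each, +1 to first 2
Round 3: Ashgrove=18 Dunmere=25 Greywater=14 Ironridge=11 Juniper=20 → close Juniper (overflow 14)
  20÷4 = 5 each, +1 to first 0
Round 4: Ashgrove=23 Dunmere=30 Greywater=19 Ironridge=16 → close Dunmere (overflow 16)
  30÷3 = 10 each, +1 to first 0
Round 5: Ashgrove=33 Greywater=29 Ironridge=26 → close Ashgrove (overflow 24)
  33÷2 = 16 each, +1 to first 1
Round 6: Greywater=46 Ironridge=42 → close Greywater (overflow 38)
  46÷1 = 46 each, +1 to first 0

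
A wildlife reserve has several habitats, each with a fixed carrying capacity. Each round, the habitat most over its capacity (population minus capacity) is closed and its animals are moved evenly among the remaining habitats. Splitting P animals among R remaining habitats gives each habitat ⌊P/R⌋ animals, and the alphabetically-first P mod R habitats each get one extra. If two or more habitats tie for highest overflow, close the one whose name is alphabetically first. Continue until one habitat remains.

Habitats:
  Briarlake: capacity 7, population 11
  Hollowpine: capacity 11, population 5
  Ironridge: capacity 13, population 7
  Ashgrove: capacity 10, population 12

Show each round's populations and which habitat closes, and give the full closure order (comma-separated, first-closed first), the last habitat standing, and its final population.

Closure order: Briarlake, Ashgrove, Hollowpine
Last habitat: Ironridge with 35 animals

Round 1: Ashgrove=12 Briarlake=11 Hollowpine=5 Ironridge=7 → close Briarlake (overflow 4)
  11÷3 = 3 each, +1 to first 2
Round 2: Ashgrove=16 Hollowpine=9 Ironridge=10 → close Ashgrove (overflow 6)
  16÷2 = 8 each, +1 to first 0
Round 3: Hollowpine=17 Ironridge=18 → close Hollowpine (overflow 6)
  17÷1 = 17 each, +1 to first 0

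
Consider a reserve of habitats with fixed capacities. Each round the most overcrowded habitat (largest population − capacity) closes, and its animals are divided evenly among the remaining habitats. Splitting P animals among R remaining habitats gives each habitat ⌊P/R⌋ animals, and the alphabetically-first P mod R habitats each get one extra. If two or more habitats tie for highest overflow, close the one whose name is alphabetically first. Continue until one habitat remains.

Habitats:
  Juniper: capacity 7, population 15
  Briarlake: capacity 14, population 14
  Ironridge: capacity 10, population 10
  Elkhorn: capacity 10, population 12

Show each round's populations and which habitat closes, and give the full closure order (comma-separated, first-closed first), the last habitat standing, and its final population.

Closure order: Juniper, Elkhorn, Briarlake
Last habitat: Ironridge with 51 animals

Round 1: Briarlake=14 Elkhorn=12 Ironridge=10 Juniper=15 → close Juniper (overflow 8)
  15÷3 = 5 each, +1 to first 0
Round 2: Briarlake=19 Elkhorn=17 Ironridge=15 → close Elkhorn (overflow 7)
  17÷2 = 8 each, +1 to first 1
Round 3: Briarlake=28 Ironridge=23 → close Briarlake (overflow 14)
  28÷1 = 28 each, +1 to first 0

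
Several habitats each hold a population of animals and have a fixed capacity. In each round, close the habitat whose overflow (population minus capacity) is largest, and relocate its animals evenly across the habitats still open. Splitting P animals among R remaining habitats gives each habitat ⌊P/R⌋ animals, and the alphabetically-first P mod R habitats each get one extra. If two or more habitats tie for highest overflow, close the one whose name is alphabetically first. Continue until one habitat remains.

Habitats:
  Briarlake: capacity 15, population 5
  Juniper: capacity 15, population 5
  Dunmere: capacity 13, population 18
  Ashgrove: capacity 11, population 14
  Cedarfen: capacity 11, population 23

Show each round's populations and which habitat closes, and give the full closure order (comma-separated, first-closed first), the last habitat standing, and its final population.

Closure order: Cedarfen, Dunmere, Ashgrove, Briarlake
Last habitat: Juniper with 65 animals

Round 1: Ashgrove=14 Briarlake=5 Cedarfen=23 Dunmere=18 Juniper=5 → close Cedarfen (overflow 12)
  23÷4 = 5 each, +1 to first 3
Round 2: Ashgrove=20 Briarlake=11 Dunmere=24 Juniper=10 → close Dunmere (overflow 11)
  24÷3 = 8 each, +1 to first 0
Round 3: Ashgrove=28 Briarlake=19 Juniper=18 → close Ashgrove (overflow 17)
  28÷2 = 14 each, +1 to first 0
Round 4: Briarlake=33 Juniper=32 → close Briarlake (overflow 18)
  33÷1 = 33 each, +1 to first 0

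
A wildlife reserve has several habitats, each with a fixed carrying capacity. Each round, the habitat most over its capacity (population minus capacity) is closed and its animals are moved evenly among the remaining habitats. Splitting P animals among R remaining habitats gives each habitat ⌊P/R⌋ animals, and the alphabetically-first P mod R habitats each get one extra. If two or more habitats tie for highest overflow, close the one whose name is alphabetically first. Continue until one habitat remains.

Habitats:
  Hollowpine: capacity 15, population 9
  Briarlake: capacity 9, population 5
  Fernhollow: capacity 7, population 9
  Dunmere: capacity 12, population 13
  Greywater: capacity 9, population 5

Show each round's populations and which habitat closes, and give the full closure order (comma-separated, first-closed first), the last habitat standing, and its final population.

Round 1: Briarlake=5 Dunmere=13 Fernhollow=9 Greywater=5 Hollowpine=9 → close Fernhollow (overflow 2)
  9÷4 = 2 each, +1 to first 1
Round 2: Briarlake=8 Dunmere=15 Greywater=7 Hollowpine=11 → close Dunmere (overflow 3)
  15÷3 = 5 each, +1 to first 0
Round 3: Briarlake=13 Greywater=12 Hollowpine=16 → close Briarlake (overflow 4)
  13÷2 = 6 each, +1 to first 1
Round 4: Greywater=19 Hollowpine=22 → close Greywater (overflow 10)
  19÷1 = 19 each, +1 to first 0

Closure order: Fernhollow, Dunmere, Briarlake, Greywater
Last habitat: Hollowpine with 41 animals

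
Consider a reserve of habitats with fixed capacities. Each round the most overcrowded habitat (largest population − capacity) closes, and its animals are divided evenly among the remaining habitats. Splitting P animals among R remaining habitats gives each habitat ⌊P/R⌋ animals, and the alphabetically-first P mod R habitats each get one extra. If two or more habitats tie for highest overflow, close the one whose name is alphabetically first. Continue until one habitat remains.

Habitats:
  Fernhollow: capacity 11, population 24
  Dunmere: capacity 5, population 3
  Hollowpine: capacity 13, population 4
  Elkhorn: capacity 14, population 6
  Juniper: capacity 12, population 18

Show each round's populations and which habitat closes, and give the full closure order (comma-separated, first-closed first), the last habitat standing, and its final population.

Closure order: Fernhollow, Juniper, Dunmere, Elkhorn
Last habitat: Hollowpine with 55 animals

Round 1: Dunmere=3 Elkhorn=6 Fernhollow=24 Hollowpine=4 Juniper=18 → close Fernhollow (overflow 13)
  24÷4 = 6 each, +1 to first 0
Round 2: Dunmere=9 Elkhorn=12 Hollowpine=10 Juniper=24 → close Juniper (overflow 12)
  24÷3 = 8 each, +1 to first 0
Round 3: Dunmere=17 Elkhorn=20 Hollowpine=18 → close Dunmere (overflow 12)
  17÷2 = 8 each, +1 to first 1
Round 4: Elkhorn=29 Hollowpine=26 → close Elkhorn (overflow 15)
  29÷1 = 29 each, +1 to first 0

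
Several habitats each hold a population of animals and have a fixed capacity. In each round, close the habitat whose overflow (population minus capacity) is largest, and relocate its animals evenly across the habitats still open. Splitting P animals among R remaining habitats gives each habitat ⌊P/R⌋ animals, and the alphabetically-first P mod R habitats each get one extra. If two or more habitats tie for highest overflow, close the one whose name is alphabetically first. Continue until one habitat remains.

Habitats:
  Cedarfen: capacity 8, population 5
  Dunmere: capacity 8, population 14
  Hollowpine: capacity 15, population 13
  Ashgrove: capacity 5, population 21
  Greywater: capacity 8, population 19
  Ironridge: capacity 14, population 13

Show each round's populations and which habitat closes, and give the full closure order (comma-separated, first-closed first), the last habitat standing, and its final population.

Closure order: Ashgrove, Greywater, Dunmere, Cedarfen, Hollowpine
Last habitat: Ironridge with 85 animals

Round 1: Ashgrove=21 Cedarfen=5 Dunmere=14 Greywater=19 Hollowpine=13 Ironridge=13 → close Ashgrove (overflow 16)
  21÷5 = 4 each, +1 to first 1
Round 2: Cedarfen=10 Dunmere=18 Greywater=23 Hollowpine=17 Ironridge=17 → close Greywater (overflow 15)
  23÷4 = 5 each, +1 to first 3
Round 3: Cedarfen=16 Dunmere=24 Hollowpine=23 Ironridge=22 → close Dunmere (overflow 16)
  24÷3 = 8 each, +1 to first 0
Round 4: Cedarfen=24 Hollowpine=31 Ironridge=30 → close Cedarfen (overflow 16)
  24÷2 = 12 each, +1 to first 0
Round 5: Hollowpine=43 Ironridge=42 → close Hollowpine (overflow 28)
  43÷1 = 43 each, +1 to first 0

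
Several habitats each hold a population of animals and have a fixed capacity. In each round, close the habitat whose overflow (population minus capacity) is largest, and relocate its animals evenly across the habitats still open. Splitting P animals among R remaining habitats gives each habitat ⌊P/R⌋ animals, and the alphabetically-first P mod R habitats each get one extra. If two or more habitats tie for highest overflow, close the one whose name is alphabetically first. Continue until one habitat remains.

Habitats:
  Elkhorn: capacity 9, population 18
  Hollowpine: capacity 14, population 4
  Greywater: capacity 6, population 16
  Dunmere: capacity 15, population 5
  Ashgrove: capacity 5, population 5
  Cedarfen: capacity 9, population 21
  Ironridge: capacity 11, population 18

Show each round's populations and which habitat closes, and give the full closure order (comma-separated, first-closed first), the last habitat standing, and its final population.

Round 1: Ashgrove=5 Cedarfen=21 Dunmere=5 Elkhorn=18 Greywater=16 Hollowpine=4 Ironridge=18 → close Cedarfen (overflow 12)
  21÷6 = 3 each, +1 to first 3
Round 2: Ashgrove=9 Dunmere=9 Elkhorn=22 Greywater=19 Hollowpine=7 Ironridge=21 → close Elkhorn (overflow 13)
  22÷5 = 4 each, +1 to first 2
Round 3: Ashgrove=14 Dunmere=14 Greywater=23 Hollowpine=11 Ironridge=25 → close Greywater (overflow 17)
  23÷4 = 5 each, +1 to first 3
Round 4: Ashgrove=20 Dunmere=20 Hollowpine=17 Ironridge=30 → close Ironridge (overflow 19)
  30÷3 = 10 each, +1 to first 0
Round 5: Ashgrove=30 Dunmere=30 Hollowpine=27 → close Ashgrove (overflow 25)
  30÷2 = 15 each, +1 to first 0
Round 6: Dunmere=45 Hollowpine=42 → close Dunmere (overflow 30)
  45÷1 = 45 each, +1 to first 0

Closure order: Cedarfen, Elkhorn, Greywater, Ironridge, Ashgrove, Dunmere
Last habitat: Hollowpine with 87 animals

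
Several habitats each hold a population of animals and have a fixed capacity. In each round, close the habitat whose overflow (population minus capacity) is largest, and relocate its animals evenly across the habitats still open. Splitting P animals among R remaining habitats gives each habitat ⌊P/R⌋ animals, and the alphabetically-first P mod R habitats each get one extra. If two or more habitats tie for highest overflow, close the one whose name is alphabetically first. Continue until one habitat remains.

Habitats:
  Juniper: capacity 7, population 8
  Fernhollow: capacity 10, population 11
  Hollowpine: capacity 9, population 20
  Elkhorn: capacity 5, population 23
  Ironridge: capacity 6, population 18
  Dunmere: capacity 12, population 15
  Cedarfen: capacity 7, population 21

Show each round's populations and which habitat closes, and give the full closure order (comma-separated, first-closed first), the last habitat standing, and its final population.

Round 1: Cedarfen=21 Dunmere=15 Elkhorn=23 Fernhollow=11 Hollowpine=20 Ironridge=18 Juniper=8 → close Elkhorn (overflow 18)
  23÷6 = 3 each, +1 to first 5
Round 2: Cedarfen=25 Dunmere=19 Fernhollow=15 Hollowpine=24 Ironridge=22 Juniper=11 → close Cedarfen (overflow 18)
  25÷5 = 5 each, +1 to first 0
Round 3: Dunmere=24 Fernhollow=20 Hollowpine=29 Ironridge=27 Juniper=16 → close Ironridge (overflow 21)
  27÷4 = 6 each, +1 to first 3
Round 4: Dunmere=31 Fernhollow=27 Hollowpine=36 Juniper=22 → close Hollowpine (overflow 27)
  36÷3 = 12 each, +1 to first 0
Round 5: Dunmere=43 Fernhollow=39 Juniper=34 → close Dunmere (overflow 31)
  43÷2 = 21 each, +1 to first 1
Round 6: Fernhollow=61 Juniper=55 → close Fernhollow (overflow 51)
  61÷1 = 61 each, +1 to first 0

Closure order: Elkhorn, Cedarfen, Ironridge, Hollowpine, Dunmere, Fernhollow
Last habitat: Juniper with 116 animals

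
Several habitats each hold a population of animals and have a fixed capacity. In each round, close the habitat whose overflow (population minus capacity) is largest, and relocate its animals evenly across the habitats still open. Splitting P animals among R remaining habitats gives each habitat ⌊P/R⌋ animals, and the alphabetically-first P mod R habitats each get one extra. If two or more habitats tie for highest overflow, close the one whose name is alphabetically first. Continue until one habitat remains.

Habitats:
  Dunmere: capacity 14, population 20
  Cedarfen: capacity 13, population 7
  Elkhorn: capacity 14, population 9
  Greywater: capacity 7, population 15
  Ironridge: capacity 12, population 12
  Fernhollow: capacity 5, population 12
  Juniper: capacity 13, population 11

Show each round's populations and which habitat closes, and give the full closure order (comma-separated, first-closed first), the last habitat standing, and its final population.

Closure order: Greywater, Dunmere, Fernhollow, Ironridge, Elkhorn, Cedarfen
Last habitat: Juniper with 86 animals

Round 1: Cedarfen=7 Dunmere=20 Elkhorn=9 Fernhollow=12 Greywater=15 Ironridge=12 Juniper=11 → close Greywater (overflow 8)
  15÷6 = 2 each, +1 to first 3
Round 2: Cedarfen=10 Dunmere=23 Elkhorn=12 Fernhollow=14 Ironridge=14 Juniper=13 → close Dunmere (overflow 9)
  23÷5 = 4 each, +1 to first 3
Round 3: Cedarfen=15 Elkhorn=17 Fernhollow=19 Ironridge=18 Juniper=17 → close Fernhollow (overflow 14)
  19÷4 = 4 each, +1 to first 3
Round 4: Cedarfen=20 Elkhorn=22 Ironridge=23 Juniper=21 → close Ironridge (overflow 11)
  23÷3 = 7 each, +1 to first 2
Round 5: Cedarfen=28 Elkhorn=30 Juniper=28 → close Elkhorn (overflow 16)
  30÷2 = 15 each, +1 to first 0
Round 6: Cedarfen=43 Juniper=43 → close Cedarfen (overflow 30)
  43÷1 = 43 each, +1 to first 0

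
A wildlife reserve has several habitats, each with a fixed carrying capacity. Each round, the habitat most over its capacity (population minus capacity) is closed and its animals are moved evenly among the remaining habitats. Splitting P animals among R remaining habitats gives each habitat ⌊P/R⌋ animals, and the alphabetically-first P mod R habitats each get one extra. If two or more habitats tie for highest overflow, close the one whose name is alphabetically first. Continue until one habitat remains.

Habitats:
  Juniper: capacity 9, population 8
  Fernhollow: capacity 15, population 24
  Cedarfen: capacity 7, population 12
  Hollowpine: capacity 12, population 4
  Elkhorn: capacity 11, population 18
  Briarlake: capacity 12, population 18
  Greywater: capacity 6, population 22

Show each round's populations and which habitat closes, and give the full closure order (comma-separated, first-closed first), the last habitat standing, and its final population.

Closure order: Greywater, Fernhollow, Elkhorn, Briarlake, Cedarfen, Juniper
Last habitat: Hollowpine with 106 animals

Round 1: Briarlake=18 Cedarfen=12 Elkhorn=18 Fernhollow=24 Greywater=22 Hollowpine=4 Juniper=8 → close Greywater (overflow 16)
  22÷6 = 3 each, +1 to first 4
Round 2: Briarlake=22 Cedarfen=16 Elkhorn=22 Fernhollow=28 Hollowpine=7 Juniper=11 → close Fernhollow (overflow 13)
  28÷5 = 5 each, +1 to first 3
Round 3: Briarlake=28 Cedarfen=22 Elkhorn=28 Hollowpine=12 Juniper=16 → close Elkhorn (overflow 17)
  28÷4 = 7 each, +1 to first 0
Round 4: Briarlake=35 Cedarfen=29 Hollowpine=19 Juniper=23 → close Briarlake (overflow 23)
  35÷3 = 11 each, +1 to first 2
Round 5: Cedarfen=41 Hollowpine=31 Juniper=34 → close Cedarfen (overflow 34)
  41÷2 = 20 each, +1 to first 1
Round 6: Hollowpine=52 Juniper=54 → close Juniper (overflow 45)
  54÷1 = 54 each, +1 to first 0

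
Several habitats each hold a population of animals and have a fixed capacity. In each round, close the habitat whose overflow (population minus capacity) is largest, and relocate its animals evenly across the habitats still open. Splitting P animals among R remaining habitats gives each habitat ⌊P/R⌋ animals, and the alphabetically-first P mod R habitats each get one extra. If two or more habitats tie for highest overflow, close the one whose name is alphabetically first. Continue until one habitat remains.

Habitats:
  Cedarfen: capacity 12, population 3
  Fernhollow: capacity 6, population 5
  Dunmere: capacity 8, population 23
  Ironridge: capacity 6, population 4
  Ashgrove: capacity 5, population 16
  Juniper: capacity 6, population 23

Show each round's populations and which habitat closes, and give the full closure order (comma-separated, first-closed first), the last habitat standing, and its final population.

Closure order: Juniper, Dunmere, Ashgrove, Fernhollow, Ironridge
Last habitat: Cedarfen with 74 animals

Round 1: Ashgrove=16 Cedarfen=3 Dunmere=23 Fernhollow=5 Ironridge=4 Juniper=23 → close Juniper (overflow 17)
  23÷5 = 4 each, +1 to first 3
Round 2: Ashgrove=21 Cedarfen=8 Dunmere=28 Fernhollow=9 Ironridge=8 → close Dunmere (overflow 20)
  28÷4 = 7 each, +1 to first 0
Round 3: Ashgrove=28 Cedarfen=15 Fernhollow=16 Ironridge=15 → close Ashgrove (overflow 23)
  28÷3 = 9 each, +1 to first 1
Round 4: Cedarfen=25 Fernhollow=25 Ironridge=24 → close Fernhollow (overflow 19)
  25÷2 = 12 each, +1 to first 1
Round 5: Cedarfen=38 Ironridge=36 → close Ironridge (overflow 30)
  36÷1 = 36 each, +1 to first 0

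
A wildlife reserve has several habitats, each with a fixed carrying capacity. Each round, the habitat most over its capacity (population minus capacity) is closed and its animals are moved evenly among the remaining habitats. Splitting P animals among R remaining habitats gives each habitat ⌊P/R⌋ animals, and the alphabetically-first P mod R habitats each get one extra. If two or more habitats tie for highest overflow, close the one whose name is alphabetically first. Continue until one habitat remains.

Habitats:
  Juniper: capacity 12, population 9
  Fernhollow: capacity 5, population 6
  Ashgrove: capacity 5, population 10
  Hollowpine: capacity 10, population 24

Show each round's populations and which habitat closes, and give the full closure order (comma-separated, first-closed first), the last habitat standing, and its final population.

Round 1: Ashgrove=10 Fernhollow=6 Hollowpine=24 Juniper=9 → close Hollowpine (overflow 14)
  24÷3 = 8 each, +1 to first 0
Round 2: Ashgrove=18 Fernhollow=14 Juniper=17 → close Ashgrove (overflow 13)
  18÷2 = 9 each, +1 to first 0
Round 3: Fernhollow=23 Juniper=26 → close Fernhollow (overflow 18)
  23÷1 = 23 each, +1 to first 0

Closure order: Hollowpine, Ashgrove, Fernhollow
Last habitat: Juniper with 49 animals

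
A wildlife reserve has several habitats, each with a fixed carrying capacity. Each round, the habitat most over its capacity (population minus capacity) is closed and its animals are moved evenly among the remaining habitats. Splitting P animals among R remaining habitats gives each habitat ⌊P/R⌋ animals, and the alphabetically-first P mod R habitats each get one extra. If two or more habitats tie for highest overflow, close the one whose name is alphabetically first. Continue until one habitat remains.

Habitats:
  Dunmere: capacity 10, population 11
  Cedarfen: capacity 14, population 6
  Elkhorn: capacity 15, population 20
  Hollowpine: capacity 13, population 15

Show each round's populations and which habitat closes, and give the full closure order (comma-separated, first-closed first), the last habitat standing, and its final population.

Round 1: Cedarfen=6 Dunmere=11 Elkhorn=20 Hollowpine=15 → close Elkhorn (overflow 5)
  20÷3 = 6 each, +1 to first 2
Round 2: Cedarfen=13 Dunmere=18 Hollowpine=21 → close Dunmere (overflow 8)
  18÷2 = 9 each, +1 to first 0
Round 3: Cedarfen=22 Hollowpine=30 → close Hollowpine (overflow 17)
  30÷1 = 30 each, +1 to first 0

Closure order: Elkhorn, Dunmere, Hollowpine
Last habitat: Cedarfen with 52 animals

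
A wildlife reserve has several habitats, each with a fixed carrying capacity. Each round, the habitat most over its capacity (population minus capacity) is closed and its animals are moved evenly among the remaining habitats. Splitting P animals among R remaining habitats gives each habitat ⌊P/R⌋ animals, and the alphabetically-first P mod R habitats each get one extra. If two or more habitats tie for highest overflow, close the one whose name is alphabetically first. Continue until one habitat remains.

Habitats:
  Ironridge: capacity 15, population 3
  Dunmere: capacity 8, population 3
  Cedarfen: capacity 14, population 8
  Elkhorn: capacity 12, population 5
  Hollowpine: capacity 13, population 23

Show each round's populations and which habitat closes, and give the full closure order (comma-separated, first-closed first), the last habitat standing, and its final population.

Closure order: Hollowpine, Dunmere, Cedarfen, Elkhorn
Last habitat: Ironridge with 42 animals

Round 1: Cedarfen=8 Dunmere=3 Elkhorn=5 Hollowpine=23 Ironridge=3 → close Hollowpine (overflow 10)
  23÷4 = 5 each, +1 to first 3
Round 2: Cedarfen=14 Dunmere=9 Elkhorn=11 Ironridge=8 → close Dunmere (overflow 1)
  9÷3 = 3 each, +1 to first 0
Round 3: Cedarfen=17 Elkhorn=14 Ironridge=11 → close Cedarfen (overflow 3)
  17÷2 = 8 each, +1 to first 1
Round 4: Elkhorn=23 Ironridge=19 → close Elkhorn (overflow 11)
  23÷1 = 23 each, +1 to first 0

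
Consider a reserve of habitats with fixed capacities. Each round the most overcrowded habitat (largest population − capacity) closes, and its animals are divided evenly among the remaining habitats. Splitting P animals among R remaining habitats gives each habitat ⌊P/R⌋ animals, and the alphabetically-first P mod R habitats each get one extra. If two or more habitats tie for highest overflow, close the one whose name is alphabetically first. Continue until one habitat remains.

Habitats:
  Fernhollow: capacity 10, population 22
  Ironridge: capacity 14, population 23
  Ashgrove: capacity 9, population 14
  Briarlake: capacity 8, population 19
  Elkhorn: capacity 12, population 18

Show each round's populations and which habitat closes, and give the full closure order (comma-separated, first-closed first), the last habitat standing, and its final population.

Closure order: Fernhollow, Briarlake, Ironridge, Ashgrove
Last habitat: Elkhorn with 96 animals

Round 1: Ashgrove=14 Briarlake=19 Elkhorn=18 Fernhollow=22 Ironridge=23 → close Fernhollow (overflow 12)
  22÷4 = 5 each, +1 to first 2
Round 2: Ashgrove=20 Briarlake=25 Elkhorn=23 Ironridge=28 → close Briarlake (overflow 17)
  25÷3 = 8 each, +1 to first 1
Round 3: Ashgrove=29 Elkhorn=31 Ironridge=36 → close Ironridge (overflow 22)
  36÷2 = 18 each, +1 to first 0
Round 4: Ashgrove=47 Elkhorn=49 → close Ashgrove (overflow 38)
  47÷1 = 47 each, +1 to first 0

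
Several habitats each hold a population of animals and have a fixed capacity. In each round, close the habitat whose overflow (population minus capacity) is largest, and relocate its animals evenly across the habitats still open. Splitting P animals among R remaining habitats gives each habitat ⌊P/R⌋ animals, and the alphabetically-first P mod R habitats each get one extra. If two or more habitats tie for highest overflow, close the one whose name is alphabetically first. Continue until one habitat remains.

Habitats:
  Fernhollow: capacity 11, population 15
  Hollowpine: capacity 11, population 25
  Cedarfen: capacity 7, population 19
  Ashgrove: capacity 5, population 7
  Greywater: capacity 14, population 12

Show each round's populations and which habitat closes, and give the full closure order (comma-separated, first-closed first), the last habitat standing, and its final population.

Closure order: Hollowpine, Cedarfen, Ashgrove, Fernhollow
Last habitat: Greywater with 78 animals

Round 1: Ashgrove=7 Cedarfen=19 Fernhollow=15 Greywater=12 Hollowpine=25 → close Hollowpine (overflow 14)
  25÷4 = 6 each, +1 to first 1
Round 2: Ashgrove=14 Cedarfen=25 Fernhollow=21 Greywater=18 → close Cedarfen (overflow 18)
  25÷3 = 8 each, +1 to first 1
Round 3: Ashgrove=23 Fernhollow=29 Greywater=26 → close Ashgrove (overflow 18)
  23÷2 = 11 each, +1 to first 1
Round 4: Fernhollow=41 Greywater=37 → close Fernhollow (overflow 30)
  41÷1 = 41 each, +1 to first 0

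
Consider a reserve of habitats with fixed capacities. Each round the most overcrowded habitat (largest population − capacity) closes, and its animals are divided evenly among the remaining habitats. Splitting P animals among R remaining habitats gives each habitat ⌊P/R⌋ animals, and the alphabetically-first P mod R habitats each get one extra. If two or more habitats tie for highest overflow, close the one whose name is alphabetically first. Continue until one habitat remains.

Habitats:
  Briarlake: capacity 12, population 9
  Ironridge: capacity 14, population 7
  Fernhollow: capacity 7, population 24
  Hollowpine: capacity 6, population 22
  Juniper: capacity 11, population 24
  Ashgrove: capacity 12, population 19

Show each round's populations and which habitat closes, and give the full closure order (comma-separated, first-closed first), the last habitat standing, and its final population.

Round 1: Ashgrove=19 Briarlake=9 Fernhollow=24 Hollowpine=22 Ironridge=7 Juniper=24 → close Fernhollow (overflow 17)
  24÷5 = 4 each, +1 to first 4
Round 2: Ashgrove=24 Briarlake=14 Hollowpine=27 Ironridge=12 Juniper=28 → close Hollowpine (overflow 21)
  27÷4 = 6 each, +1 to first 3
Round 3: Ashgrove=31 Briarlake=21 Ironridge=19 Juniper=34 → close Juniper (overflow 23)
  34÷3 = 11 each, +1 to first 1
Round 4: Ashgrove=43 Briarlake=32 Ironridge=30 → close Ashgrove (overflow 31)
  43÷2 = 21 each, +1 to first 1
Round 5: Briarlake=54 Ironridge=51 → close Briarlake (overflow 42)
  54÷1 = 54 each, +1 to first 0

Closure order: Fernhollow, Hollowpine, Juniper, Ashgrove, Briarlake
Last habitat: Ironridge with 105 animals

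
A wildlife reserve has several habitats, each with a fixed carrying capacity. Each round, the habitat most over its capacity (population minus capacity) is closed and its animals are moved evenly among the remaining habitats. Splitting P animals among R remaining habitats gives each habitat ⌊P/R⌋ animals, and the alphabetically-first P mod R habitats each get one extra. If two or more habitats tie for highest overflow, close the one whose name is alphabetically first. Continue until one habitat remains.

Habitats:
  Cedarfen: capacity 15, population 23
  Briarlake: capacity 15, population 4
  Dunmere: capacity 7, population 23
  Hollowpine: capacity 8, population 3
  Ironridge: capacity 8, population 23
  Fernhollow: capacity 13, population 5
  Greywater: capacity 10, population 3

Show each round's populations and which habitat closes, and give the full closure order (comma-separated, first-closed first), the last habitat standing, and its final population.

Round 1: Briarlake=4 Cedarfen=23 Dunmere=23 Fernhollow=5 Greywater=3 Hollowpine=3 Ironridge=23 → close Dunmere (overflow 16)
  23÷6 = 3 each, +1 to first 5
Round 2: Briarlake=8 Cedarfen=27 Fernhollow=9 Greywater=7 Hollowpine=7 Ironridge=26 → close Ironridge (overflow 18)
  26÷5 = 5 each, +1 to first 1
Round 3: Briarlake=14 Cedarfen=32 Fernhollow=14 Greywater=12 Hollowpine=12 → close Cedarfen (overflow 17)
  32÷4 = 8 each, +1 to first 0
Round 4: Briarlake=22 Fernhollow=22 Greywater=20 Hollowpine=20 → close Hollowpine (overflow 12)
  20÷3 = 6 each, +1 to first 2
Round 5: Briarlake=29 Fernhollow=29 Greywater=26 → close Fernhollow (overflow 16)
  29÷2 = 14 each, +1 to first 1
Round 6: Briarlake=44 Greywater=40 → close Greywater (overflow 30)
  40÷1 = 40 each, +1 to first 0

Closure order: Dunmere, Ironridge, Cedarfen, Hollowpine, Fernhollow, Greywater
Last habitat: Briarlake with 84 animals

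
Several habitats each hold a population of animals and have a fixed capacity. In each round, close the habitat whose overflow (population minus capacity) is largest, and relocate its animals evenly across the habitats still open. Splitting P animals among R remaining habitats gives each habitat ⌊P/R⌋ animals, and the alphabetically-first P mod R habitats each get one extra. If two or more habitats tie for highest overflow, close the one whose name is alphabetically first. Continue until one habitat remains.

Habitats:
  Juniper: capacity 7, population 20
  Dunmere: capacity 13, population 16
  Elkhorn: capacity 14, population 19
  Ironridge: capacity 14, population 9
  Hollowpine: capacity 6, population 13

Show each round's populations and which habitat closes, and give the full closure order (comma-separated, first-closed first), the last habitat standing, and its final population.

Round 1: Dunmere=16 Elkhorn=19 Hollowpine=13 Ironridge=9 Juniper=20 → close Juniper (overflow 13)
  20÷4 = 5 each, +1 to first 0
Round 2: Dunmere=21 Elkhorn=24 Hollowpine=18 Ironridge=14 → close Hollowpine (overflow 12)
  18÷3 = 6 each, +1 to first 0
Round 3: Dunmere=27 Elkhorn=30 Ironridge=20 → close Elkhorn (overflow 16)
  30÷2 = 15 each, +1 to first 0
Round 4: Dunmere=42 Ironridge=35 → close Dunmere (overflow 29)
  42÷1 = 42 each, +1 to first 0

Closure order: Juniper, Hollowpine, Elkhorn, Dunmere
Last habitat: Ironridge with 77 animals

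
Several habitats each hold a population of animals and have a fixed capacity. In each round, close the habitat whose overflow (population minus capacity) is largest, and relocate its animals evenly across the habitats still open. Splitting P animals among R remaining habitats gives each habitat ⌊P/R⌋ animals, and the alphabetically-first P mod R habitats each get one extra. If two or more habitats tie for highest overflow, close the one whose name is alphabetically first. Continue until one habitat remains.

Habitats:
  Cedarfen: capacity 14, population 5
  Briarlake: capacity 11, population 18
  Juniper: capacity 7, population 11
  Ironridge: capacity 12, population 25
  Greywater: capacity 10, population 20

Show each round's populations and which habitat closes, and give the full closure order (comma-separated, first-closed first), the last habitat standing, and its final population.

Round 1: Briarlake=18 Cedarfen=5 Greywater=20 Ironridge=25 Juniper=11 → close Ironridge (overflow 13)
  25÷4 = 6 each, +1 to first 1
Round 2: Briarlake=25 Cedarfen=11 Greywater=26 Juniper=17 → close Greywater (overflow 16)
  26÷3 = 8 each, +1 to first 2
Round 3: Briarlake=34 Cedarfen=20 Juniper=25 → close Briarlake (overflow 23)
  34÷2 = 17 each, +1 to first 0
Round 4: Cedarfen=37 Juniper=42 → close Juniper (overflow 35)
  42÷1 = 42 each, +1 to first 0

Closure order: Ironridge, Greywater, Briarlake, Juniper
Last habitat: Cedarfen with 79 animals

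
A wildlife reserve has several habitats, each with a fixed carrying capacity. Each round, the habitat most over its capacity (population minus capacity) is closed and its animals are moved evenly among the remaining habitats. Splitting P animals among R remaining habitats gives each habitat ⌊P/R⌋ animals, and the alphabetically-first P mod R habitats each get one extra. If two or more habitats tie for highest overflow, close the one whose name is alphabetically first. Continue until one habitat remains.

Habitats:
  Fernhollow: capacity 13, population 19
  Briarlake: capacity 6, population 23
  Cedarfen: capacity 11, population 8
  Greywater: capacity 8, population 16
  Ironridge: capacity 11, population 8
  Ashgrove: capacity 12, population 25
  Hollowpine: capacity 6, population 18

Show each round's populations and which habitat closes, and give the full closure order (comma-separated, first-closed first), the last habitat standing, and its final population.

Round 1: Ashgrove=25 Briarlake=23 Cedarfen=8 Fernhollow=19 Greywater=16 Hollowpine=18 Ironridge=8 → close Briarlake (overflow 17)
  23÷6 = 3 each, +1 to first 5
Round 2: Ashgrove=29 Cedarfen=12 Fernhollow=23 Greywater=20 Hollowpine=22 Ironridge=11 → close Ashgrove (overflow 17)
  29÷5 = 5 each, +1 to first 4
Round 3: Cedarfen=18 Fernhollow=29 Greywater=26 Hollowpine=28 Ironridge=16 → close Hollowpine (overflow 22)
  28÷4 = 7 each, +1 to first 0
Round 4: Cedarfen=25 Fernhollow=36 Greywater=33 Ironridge=23 → close Greywater (overflow 25)
  33÷3 = 11 each, +1 to first 0
Round 5: Cedarfen=36 Fernhollow=47 Ironridge=34 → close Fernhollow (overflow 34)
  47÷2 = 23 each, +1 to first 1
Round 6: Cedarfen=60 Ironridge=57 → close Cedarfen (overflow 49)
  60÷1 = 60 each, +1 to first 0

Closure order: Briarlake, Ashgrove, Hollowpine, Greywater, Fernhollow, Cedarfen
Last habitat: Ironridge with 117 animals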